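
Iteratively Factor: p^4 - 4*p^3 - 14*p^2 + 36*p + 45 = (p - 3)*(p^3 - p^2 - 17*p - 15) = (p - 3)*(p + 3)*(p^2 - 4*p - 5) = (p - 5)*(p - 3)*(p + 3)*(p + 1)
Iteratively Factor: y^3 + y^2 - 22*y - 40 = (y + 2)*(y^2 - y - 20) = (y - 5)*(y + 2)*(y + 4)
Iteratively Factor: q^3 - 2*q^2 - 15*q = (q - 5)*(q^2 + 3*q) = q*(q - 5)*(q + 3)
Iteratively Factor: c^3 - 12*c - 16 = (c + 2)*(c^2 - 2*c - 8) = (c - 4)*(c + 2)*(c + 2)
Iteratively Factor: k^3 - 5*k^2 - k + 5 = (k - 5)*(k^2 - 1) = (k - 5)*(k + 1)*(k - 1)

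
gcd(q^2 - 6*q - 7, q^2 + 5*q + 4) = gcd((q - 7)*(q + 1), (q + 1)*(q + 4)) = q + 1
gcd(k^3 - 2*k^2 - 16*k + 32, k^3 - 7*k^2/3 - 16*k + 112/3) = k^2 - 16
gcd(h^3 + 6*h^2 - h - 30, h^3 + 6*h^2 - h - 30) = h^3 + 6*h^2 - h - 30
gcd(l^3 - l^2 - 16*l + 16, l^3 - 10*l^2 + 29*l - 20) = l^2 - 5*l + 4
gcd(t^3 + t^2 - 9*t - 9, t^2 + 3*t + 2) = t + 1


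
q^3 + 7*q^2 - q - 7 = (q - 1)*(q + 1)*(q + 7)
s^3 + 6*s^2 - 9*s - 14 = (s - 2)*(s + 1)*(s + 7)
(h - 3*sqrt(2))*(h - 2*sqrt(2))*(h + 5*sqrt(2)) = h^3 - 38*h + 60*sqrt(2)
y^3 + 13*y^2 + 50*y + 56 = (y + 2)*(y + 4)*(y + 7)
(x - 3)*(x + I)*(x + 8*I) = x^3 - 3*x^2 + 9*I*x^2 - 8*x - 27*I*x + 24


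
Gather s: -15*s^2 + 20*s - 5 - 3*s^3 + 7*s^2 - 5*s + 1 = -3*s^3 - 8*s^2 + 15*s - 4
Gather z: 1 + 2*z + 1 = 2*z + 2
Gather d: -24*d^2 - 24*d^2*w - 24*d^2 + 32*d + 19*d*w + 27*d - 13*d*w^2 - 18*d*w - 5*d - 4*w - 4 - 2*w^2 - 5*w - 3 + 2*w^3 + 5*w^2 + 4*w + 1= d^2*(-24*w - 48) + d*(-13*w^2 + w + 54) + 2*w^3 + 3*w^2 - 5*w - 6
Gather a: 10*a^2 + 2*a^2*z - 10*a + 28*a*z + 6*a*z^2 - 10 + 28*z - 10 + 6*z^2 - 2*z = a^2*(2*z + 10) + a*(6*z^2 + 28*z - 10) + 6*z^2 + 26*z - 20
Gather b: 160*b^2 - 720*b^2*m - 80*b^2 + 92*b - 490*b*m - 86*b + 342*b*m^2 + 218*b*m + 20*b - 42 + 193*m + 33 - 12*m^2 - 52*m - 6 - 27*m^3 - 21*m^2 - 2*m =b^2*(80 - 720*m) + b*(342*m^2 - 272*m + 26) - 27*m^3 - 33*m^2 + 139*m - 15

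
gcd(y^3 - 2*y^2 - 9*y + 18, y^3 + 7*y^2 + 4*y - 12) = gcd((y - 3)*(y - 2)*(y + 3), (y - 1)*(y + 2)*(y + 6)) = 1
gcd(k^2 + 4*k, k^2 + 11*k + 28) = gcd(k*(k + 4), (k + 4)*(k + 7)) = k + 4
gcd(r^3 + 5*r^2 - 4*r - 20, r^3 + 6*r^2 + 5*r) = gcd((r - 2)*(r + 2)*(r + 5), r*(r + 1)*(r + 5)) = r + 5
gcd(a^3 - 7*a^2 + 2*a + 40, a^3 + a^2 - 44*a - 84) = a + 2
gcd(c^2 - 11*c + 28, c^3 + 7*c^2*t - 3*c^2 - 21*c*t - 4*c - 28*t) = c - 4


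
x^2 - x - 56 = (x - 8)*(x + 7)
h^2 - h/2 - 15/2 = (h - 3)*(h + 5/2)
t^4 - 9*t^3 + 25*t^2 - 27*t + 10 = (t - 5)*(t - 2)*(t - 1)^2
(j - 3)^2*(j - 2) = j^3 - 8*j^2 + 21*j - 18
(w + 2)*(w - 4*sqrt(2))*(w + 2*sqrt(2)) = w^3 - 2*sqrt(2)*w^2 + 2*w^2 - 16*w - 4*sqrt(2)*w - 32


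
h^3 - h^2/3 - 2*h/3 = h*(h - 1)*(h + 2/3)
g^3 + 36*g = g*(g - 6*I)*(g + 6*I)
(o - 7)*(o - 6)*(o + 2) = o^3 - 11*o^2 + 16*o + 84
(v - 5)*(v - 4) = v^2 - 9*v + 20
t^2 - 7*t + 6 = (t - 6)*(t - 1)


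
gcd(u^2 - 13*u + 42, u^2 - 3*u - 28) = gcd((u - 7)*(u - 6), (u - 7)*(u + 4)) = u - 7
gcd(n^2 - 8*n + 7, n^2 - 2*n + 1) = n - 1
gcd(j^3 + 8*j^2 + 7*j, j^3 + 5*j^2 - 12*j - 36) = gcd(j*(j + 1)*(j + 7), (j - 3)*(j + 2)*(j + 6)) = 1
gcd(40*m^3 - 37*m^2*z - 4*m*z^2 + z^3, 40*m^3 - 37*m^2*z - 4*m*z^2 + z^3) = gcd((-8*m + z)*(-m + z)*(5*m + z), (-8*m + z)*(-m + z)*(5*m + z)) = 40*m^3 - 37*m^2*z - 4*m*z^2 + z^3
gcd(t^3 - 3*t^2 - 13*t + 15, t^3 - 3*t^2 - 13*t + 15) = t^3 - 3*t^2 - 13*t + 15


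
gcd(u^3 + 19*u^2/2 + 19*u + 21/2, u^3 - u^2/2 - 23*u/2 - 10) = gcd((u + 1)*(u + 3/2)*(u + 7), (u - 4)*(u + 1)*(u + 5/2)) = u + 1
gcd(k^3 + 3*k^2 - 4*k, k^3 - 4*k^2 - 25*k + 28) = k^2 + 3*k - 4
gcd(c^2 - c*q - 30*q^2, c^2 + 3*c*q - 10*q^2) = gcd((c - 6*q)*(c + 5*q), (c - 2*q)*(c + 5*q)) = c + 5*q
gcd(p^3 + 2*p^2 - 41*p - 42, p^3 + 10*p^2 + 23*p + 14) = p^2 + 8*p + 7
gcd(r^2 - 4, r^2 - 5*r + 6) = r - 2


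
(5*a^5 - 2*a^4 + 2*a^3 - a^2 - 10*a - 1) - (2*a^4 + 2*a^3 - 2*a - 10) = 5*a^5 - 4*a^4 - a^2 - 8*a + 9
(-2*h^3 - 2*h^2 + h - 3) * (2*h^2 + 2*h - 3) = -4*h^5 - 8*h^4 + 4*h^3 + 2*h^2 - 9*h + 9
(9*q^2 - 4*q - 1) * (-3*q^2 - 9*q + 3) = -27*q^4 - 69*q^3 + 66*q^2 - 3*q - 3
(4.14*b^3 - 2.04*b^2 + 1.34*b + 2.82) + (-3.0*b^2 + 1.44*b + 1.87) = 4.14*b^3 - 5.04*b^2 + 2.78*b + 4.69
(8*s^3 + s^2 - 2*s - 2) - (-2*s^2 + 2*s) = 8*s^3 + 3*s^2 - 4*s - 2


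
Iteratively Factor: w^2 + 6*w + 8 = (w + 4)*(w + 2)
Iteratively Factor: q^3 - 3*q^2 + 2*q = (q - 2)*(q^2 - q) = (q - 2)*(q - 1)*(q)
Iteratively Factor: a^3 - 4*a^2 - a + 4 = (a + 1)*(a^2 - 5*a + 4) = (a - 1)*(a + 1)*(a - 4)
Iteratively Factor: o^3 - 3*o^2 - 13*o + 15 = (o - 1)*(o^2 - 2*o - 15) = (o - 1)*(o + 3)*(o - 5)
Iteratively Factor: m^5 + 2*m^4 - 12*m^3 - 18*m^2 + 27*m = (m)*(m^4 + 2*m^3 - 12*m^2 - 18*m + 27) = m*(m + 3)*(m^3 - m^2 - 9*m + 9) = m*(m - 1)*(m + 3)*(m^2 - 9) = m*(m - 3)*(m - 1)*(m + 3)*(m + 3)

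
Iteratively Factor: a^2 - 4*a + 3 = (a - 3)*(a - 1)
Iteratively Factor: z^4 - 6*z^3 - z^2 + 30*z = (z + 2)*(z^3 - 8*z^2 + 15*z) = (z - 5)*(z + 2)*(z^2 - 3*z) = (z - 5)*(z - 3)*(z + 2)*(z)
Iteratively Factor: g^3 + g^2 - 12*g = (g - 3)*(g^2 + 4*g) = g*(g - 3)*(g + 4)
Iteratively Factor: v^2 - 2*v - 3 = (v - 3)*(v + 1)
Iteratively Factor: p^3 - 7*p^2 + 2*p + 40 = (p - 5)*(p^2 - 2*p - 8) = (p - 5)*(p - 4)*(p + 2)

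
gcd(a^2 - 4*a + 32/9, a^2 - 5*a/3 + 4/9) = a - 4/3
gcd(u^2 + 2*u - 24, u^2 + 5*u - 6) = u + 6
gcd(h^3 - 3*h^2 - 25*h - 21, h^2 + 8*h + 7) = h + 1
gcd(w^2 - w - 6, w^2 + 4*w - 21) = w - 3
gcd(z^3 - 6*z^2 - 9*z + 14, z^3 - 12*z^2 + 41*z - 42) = z - 7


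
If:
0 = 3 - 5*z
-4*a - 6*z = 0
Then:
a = -9/10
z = 3/5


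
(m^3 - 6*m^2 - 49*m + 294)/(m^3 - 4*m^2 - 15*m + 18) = (m^2 - 49)/(m^2 + 2*m - 3)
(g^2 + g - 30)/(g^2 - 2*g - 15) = (g + 6)/(g + 3)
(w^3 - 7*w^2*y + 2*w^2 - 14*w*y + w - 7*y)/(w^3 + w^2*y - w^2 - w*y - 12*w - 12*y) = (-w^3 + 7*w^2*y - 2*w^2 + 14*w*y - w + 7*y)/(-w^3 - w^2*y + w^2 + w*y + 12*w + 12*y)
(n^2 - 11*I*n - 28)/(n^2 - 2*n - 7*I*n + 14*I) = (n - 4*I)/(n - 2)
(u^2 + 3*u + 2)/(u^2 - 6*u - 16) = (u + 1)/(u - 8)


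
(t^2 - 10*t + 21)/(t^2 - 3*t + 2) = (t^2 - 10*t + 21)/(t^2 - 3*t + 2)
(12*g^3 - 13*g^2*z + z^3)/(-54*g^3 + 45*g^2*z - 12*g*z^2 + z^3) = (-4*g^2 + 3*g*z + z^2)/(18*g^2 - 9*g*z + z^2)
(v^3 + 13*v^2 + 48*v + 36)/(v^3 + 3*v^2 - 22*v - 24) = (v + 6)/(v - 4)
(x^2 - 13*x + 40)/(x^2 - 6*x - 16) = (x - 5)/(x + 2)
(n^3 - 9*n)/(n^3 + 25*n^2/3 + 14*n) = 3*(n^2 - 9)/(3*n^2 + 25*n + 42)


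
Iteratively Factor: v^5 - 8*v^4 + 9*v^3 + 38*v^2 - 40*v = (v - 5)*(v^4 - 3*v^3 - 6*v^2 + 8*v) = (v - 5)*(v - 4)*(v^3 + v^2 - 2*v) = v*(v - 5)*(v - 4)*(v^2 + v - 2) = v*(v - 5)*(v - 4)*(v + 2)*(v - 1)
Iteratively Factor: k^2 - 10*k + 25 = (k - 5)*(k - 5)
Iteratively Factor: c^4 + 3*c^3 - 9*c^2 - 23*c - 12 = (c - 3)*(c^3 + 6*c^2 + 9*c + 4) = (c - 3)*(c + 1)*(c^2 + 5*c + 4) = (c - 3)*(c + 1)^2*(c + 4)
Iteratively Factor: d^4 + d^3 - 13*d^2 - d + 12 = (d + 1)*(d^3 - 13*d + 12) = (d - 1)*(d + 1)*(d^2 + d - 12) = (d - 1)*(d + 1)*(d + 4)*(d - 3)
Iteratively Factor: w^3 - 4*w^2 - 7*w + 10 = (w + 2)*(w^2 - 6*w + 5) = (w - 1)*(w + 2)*(w - 5)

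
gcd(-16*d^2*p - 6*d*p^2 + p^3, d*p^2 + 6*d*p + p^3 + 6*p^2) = p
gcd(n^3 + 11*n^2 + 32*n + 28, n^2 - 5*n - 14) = n + 2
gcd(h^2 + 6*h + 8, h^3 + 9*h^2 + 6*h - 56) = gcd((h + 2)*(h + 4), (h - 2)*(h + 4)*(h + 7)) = h + 4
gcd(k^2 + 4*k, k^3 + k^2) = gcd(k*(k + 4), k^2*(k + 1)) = k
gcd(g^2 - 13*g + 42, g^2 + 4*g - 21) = 1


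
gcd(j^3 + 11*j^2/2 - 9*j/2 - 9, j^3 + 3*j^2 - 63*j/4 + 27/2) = j^2 + 9*j/2 - 9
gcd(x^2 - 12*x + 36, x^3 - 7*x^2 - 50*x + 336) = x - 6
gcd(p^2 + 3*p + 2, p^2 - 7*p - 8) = p + 1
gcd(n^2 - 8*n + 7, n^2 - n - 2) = 1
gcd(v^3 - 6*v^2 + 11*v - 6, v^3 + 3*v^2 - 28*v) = 1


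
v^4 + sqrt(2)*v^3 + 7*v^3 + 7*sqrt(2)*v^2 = v^2*(v + 7)*(v + sqrt(2))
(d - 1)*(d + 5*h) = d^2 + 5*d*h - d - 5*h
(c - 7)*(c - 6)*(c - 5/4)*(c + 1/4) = c^4 - 14*c^3 + 875*c^2/16 - 607*c/16 - 105/8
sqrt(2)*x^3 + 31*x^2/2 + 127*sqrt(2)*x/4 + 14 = (x + 7*sqrt(2)/2)*(x + 4*sqrt(2))*(sqrt(2)*x + 1/2)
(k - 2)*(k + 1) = k^2 - k - 2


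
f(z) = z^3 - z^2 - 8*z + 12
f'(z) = 3*z^2 - 2*z - 8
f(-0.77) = 17.11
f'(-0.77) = -4.68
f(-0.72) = 16.87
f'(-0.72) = -5.00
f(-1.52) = 18.34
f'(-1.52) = 1.97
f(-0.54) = 15.87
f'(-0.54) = -6.05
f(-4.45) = -60.32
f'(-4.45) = 60.31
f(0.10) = 11.19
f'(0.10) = -8.17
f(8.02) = 399.37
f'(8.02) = 168.92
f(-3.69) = -22.34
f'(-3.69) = 40.23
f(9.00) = 588.00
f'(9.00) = 217.00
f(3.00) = 6.00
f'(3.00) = 13.00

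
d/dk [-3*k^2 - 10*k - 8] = -6*k - 10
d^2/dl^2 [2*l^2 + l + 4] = 4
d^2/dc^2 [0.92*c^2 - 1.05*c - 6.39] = 1.84000000000000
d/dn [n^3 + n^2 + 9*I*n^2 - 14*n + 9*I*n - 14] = 3*n^2 + n*(2 + 18*I) - 14 + 9*I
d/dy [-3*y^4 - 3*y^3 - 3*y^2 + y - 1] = -12*y^3 - 9*y^2 - 6*y + 1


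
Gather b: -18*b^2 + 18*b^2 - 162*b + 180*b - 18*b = 0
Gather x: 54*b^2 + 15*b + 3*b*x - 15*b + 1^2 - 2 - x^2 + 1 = 54*b^2 + 3*b*x - x^2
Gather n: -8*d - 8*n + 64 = -8*d - 8*n + 64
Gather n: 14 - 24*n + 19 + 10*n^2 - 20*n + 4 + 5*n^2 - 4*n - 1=15*n^2 - 48*n + 36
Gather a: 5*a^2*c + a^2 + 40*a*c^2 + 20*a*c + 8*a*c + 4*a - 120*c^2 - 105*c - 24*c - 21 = a^2*(5*c + 1) + a*(40*c^2 + 28*c + 4) - 120*c^2 - 129*c - 21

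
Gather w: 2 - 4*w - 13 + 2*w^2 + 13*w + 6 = 2*w^2 + 9*w - 5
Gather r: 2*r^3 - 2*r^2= 2*r^3 - 2*r^2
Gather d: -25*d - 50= -25*d - 50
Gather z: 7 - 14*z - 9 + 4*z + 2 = -10*z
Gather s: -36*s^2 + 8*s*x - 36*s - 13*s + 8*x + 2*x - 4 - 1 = -36*s^2 + s*(8*x - 49) + 10*x - 5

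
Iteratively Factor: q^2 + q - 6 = (q + 3)*(q - 2)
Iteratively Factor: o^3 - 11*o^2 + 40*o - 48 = (o - 4)*(o^2 - 7*o + 12) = (o - 4)^2*(o - 3)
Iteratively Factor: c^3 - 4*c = (c)*(c^2 - 4) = c*(c - 2)*(c + 2)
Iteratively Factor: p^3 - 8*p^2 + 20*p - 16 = (p - 4)*(p^2 - 4*p + 4) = (p - 4)*(p - 2)*(p - 2)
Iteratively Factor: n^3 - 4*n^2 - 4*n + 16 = (n - 4)*(n^2 - 4) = (n - 4)*(n - 2)*(n + 2)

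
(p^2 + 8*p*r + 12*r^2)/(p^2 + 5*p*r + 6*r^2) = (p + 6*r)/(p + 3*r)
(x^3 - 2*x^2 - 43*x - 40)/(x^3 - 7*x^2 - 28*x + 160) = (x + 1)/(x - 4)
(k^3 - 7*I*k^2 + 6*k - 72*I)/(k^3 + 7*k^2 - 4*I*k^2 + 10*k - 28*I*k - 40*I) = (k^2 - 3*I*k + 18)/(k^2 + 7*k + 10)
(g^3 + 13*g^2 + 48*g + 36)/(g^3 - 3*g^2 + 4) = (g^2 + 12*g + 36)/(g^2 - 4*g + 4)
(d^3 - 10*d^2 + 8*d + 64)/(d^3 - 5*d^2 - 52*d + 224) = (d + 2)/(d + 7)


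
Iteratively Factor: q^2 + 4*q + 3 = (q + 3)*(q + 1)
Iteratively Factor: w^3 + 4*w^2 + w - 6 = (w + 3)*(w^2 + w - 2) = (w + 2)*(w + 3)*(w - 1)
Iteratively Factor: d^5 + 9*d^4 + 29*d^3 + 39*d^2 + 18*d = (d + 3)*(d^4 + 6*d^3 + 11*d^2 + 6*d) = (d + 1)*(d + 3)*(d^3 + 5*d^2 + 6*d) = (d + 1)*(d + 2)*(d + 3)*(d^2 + 3*d) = d*(d + 1)*(d + 2)*(d + 3)*(d + 3)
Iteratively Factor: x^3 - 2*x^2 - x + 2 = (x - 1)*(x^2 - x - 2) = (x - 1)*(x + 1)*(x - 2)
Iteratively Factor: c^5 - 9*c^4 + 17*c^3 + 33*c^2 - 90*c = (c + 2)*(c^4 - 11*c^3 + 39*c^2 - 45*c) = (c - 5)*(c + 2)*(c^3 - 6*c^2 + 9*c) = (c - 5)*(c - 3)*(c + 2)*(c^2 - 3*c) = (c - 5)*(c - 3)^2*(c + 2)*(c)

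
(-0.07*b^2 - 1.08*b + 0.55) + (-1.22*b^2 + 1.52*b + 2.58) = -1.29*b^2 + 0.44*b + 3.13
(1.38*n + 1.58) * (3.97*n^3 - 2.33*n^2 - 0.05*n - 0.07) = 5.4786*n^4 + 3.0572*n^3 - 3.7504*n^2 - 0.1756*n - 0.1106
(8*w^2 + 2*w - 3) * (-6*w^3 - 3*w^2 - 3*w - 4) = -48*w^5 - 36*w^4 - 12*w^3 - 29*w^2 + w + 12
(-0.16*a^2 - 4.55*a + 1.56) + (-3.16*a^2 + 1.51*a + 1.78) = -3.32*a^2 - 3.04*a + 3.34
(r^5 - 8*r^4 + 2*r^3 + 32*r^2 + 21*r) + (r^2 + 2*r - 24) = r^5 - 8*r^4 + 2*r^3 + 33*r^2 + 23*r - 24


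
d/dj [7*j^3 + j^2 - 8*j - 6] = 21*j^2 + 2*j - 8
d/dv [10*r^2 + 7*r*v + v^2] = 7*r + 2*v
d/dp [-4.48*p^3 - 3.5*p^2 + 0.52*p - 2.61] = -13.44*p^2 - 7.0*p + 0.52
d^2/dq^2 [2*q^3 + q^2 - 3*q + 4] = 12*q + 2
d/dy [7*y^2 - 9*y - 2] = 14*y - 9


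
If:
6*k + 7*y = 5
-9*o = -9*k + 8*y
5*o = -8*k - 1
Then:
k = 137/1059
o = -431/1059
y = 213/353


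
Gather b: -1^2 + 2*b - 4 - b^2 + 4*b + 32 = -b^2 + 6*b + 27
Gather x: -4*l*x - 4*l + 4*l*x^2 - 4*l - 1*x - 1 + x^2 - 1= -8*l + x^2*(4*l + 1) + x*(-4*l - 1) - 2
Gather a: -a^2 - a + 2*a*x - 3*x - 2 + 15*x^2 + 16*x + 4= -a^2 + a*(2*x - 1) + 15*x^2 + 13*x + 2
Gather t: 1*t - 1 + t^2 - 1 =t^2 + t - 2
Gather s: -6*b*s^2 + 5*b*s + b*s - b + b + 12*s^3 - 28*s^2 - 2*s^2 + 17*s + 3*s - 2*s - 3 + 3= 12*s^3 + s^2*(-6*b - 30) + s*(6*b + 18)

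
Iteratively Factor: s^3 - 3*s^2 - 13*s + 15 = (s - 5)*(s^2 + 2*s - 3) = (s - 5)*(s + 3)*(s - 1)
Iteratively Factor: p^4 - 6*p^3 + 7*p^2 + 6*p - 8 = (p - 4)*(p^3 - 2*p^2 - p + 2) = (p - 4)*(p - 1)*(p^2 - p - 2) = (p - 4)*(p - 1)*(p + 1)*(p - 2)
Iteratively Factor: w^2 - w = (w - 1)*(w)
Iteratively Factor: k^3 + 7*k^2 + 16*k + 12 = (k + 2)*(k^2 + 5*k + 6) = (k + 2)^2*(k + 3)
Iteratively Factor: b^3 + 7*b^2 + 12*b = (b)*(b^2 + 7*b + 12) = b*(b + 3)*(b + 4)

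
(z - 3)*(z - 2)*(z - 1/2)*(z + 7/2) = z^4 - 2*z^3 - 43*z^2/4 + 107*z/4 - 21/2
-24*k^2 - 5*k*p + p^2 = (-8*k + p)*(3*k + p)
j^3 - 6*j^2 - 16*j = j*(j - 8)*(j + 2)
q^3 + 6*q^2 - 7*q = q*(q - 1)*(q + 7)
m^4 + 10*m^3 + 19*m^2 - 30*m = m*(m - 1)*(m + 5)*(m + 6)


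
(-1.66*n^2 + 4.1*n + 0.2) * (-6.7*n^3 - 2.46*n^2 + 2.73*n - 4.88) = 11.122*n^5 - 23.3864*n^4 - 15.9578*n^3 + 18.8018*n^2 - 19.462*n - 0.976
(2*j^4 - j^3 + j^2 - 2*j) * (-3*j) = -6*j^5 + 3*j^4 - 3*j^3 + 6*j^2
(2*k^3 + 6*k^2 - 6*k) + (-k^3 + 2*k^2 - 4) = k^3 + 8*k^2 - 6*k - 4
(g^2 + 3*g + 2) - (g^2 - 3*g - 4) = 6*g + 6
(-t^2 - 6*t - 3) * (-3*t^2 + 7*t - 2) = 3*t^4 + 11*t^3 - 31*t^2 - 9*t + 6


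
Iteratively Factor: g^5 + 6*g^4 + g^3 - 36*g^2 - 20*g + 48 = (g + 3)*(g^4 + 3*g^3 - 8*g^2 - 12*g + 16) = (g - 1)*(g + 3)*(g^3 + 4*g^2 - 4*g - 16) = (g - 2)*(g - 1)*(g + 3)*(g^2 + 6*g + 8) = (g - 2)*(g - 1)*(g + 2)*(g + 3)*(g + 4)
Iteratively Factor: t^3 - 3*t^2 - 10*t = (t + 2)*(t^2 - 5*t) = t*(t + 2)*(t - 5)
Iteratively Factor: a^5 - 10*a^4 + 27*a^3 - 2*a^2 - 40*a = (a - 2)*(a^4 - 8*a^3 + 11*a^2 + 20*a) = (a - 5)*(a - 2)*(a^3 - 3*a^2 - 4*a) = (a - 5)*(a - 2)*(a + 1)*(a^2 - 4*a) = (a - 5)*(a - 4)*(a - 2)*(a + 1)*(a)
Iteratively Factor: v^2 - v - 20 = (v + 4)*(v - 5)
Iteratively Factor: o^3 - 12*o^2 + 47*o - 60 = (o - 3)*(o^2 - 9*o + 20) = (o - 4)*(o - 3)*(o - 5)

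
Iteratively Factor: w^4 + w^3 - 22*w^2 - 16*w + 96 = (w + 4)*(w^3 - 3*w^2 - 10*w + 24) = (w - 4)*(w + 4)*(w^2 + w - 6) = (w - 4)*(w + 3)*(w + 4)*(w - 2)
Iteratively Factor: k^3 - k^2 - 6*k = (k)*(k^2 - k - 6) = k*(k - 3)*(k + 2)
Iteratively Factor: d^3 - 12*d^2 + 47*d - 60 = (d - 3)*(d^2 - 9*d + 20) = (d - 4)*(d - 3)*(d - 5)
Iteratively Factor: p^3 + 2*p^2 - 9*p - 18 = (p - 3)*(p^2 + 5*p + 6) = (p - 3)*(p + 3)*(p + 2)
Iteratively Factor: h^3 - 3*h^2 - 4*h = (h - 4)*(h^2 + h) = h*(h - 4)*(h + 1)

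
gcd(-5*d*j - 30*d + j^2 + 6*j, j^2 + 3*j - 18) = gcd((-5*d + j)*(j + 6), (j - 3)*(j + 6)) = j + 6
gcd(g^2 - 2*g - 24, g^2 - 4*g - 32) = g + 4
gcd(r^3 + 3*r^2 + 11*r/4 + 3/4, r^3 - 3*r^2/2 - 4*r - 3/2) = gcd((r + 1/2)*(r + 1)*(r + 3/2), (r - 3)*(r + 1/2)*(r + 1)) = r^2 + 3*r/2 + 1/2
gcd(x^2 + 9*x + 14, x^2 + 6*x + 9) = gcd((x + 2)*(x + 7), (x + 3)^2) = 1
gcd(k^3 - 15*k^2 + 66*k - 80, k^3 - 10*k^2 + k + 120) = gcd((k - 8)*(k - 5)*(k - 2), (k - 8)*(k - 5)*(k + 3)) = k^2 - 13*k + 40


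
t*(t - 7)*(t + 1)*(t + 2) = t^4 - 4*t^3 - 19*t^2 - 14*t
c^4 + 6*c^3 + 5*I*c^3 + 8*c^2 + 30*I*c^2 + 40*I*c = c*(c + 2)*(c + 4)*(c + 5*I)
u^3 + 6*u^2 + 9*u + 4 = (u + 1)^2*(u + 4)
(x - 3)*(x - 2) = x^2 - 5*x + 6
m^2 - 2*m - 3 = (m - 3)*(m + 1)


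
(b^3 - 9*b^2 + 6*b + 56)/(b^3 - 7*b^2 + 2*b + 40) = (b - 7)/(b - 5)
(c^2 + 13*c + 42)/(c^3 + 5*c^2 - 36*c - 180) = (c + 7)/(c^2 - c - 30)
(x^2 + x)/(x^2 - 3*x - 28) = x*(x + 1)/(x^2 - 3*x - 28)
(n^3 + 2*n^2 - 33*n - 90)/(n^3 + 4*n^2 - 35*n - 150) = (n + 3)/(n + 5)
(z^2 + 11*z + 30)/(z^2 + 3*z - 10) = (z + 6)/(z - 2)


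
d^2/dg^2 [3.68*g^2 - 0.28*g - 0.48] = 7.36000000000000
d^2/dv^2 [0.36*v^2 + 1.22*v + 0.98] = 0.720000000000000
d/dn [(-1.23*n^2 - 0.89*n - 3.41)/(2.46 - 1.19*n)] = (1.4637*n^2 - 6.0516*n - 6.2473)/(1.4161*n^2 - 5.8548*n + 6.0516)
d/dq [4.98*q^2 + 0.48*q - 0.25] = 9.96*q + 0.48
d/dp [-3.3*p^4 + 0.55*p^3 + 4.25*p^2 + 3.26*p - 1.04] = -13.2*p^3 + 1.65*p^2 + 8.5*p + 3.26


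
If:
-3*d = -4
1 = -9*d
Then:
No Solution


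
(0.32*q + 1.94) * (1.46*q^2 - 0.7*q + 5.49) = 0.4672*q^3 + 2.6084*q^2 + 0.3988*q + 10.6506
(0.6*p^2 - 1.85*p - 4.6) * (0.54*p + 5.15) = 0.324*p^3 + 2.091*p^2 - 12.0115*p - 23.69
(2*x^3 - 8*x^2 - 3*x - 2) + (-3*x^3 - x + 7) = -x^3 - 8*x^2 - 4*x + 5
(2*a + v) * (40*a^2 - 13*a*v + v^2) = 80*a^3 + 14*a^2*v - 11*a*v^2 + v^3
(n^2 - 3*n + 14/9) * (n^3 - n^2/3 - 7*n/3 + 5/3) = n^5 - 10*n^4/3 + 2*n^3/9 + 220*n^2/27 - 233*n/27 + 70/27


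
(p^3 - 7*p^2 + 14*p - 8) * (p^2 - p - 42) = p^5 - 8*p^4 - 21*p^3 + 272*p^2 - 580*p + 336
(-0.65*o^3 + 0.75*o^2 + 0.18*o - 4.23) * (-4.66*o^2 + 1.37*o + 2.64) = 3.029*o^5 - 4.3855*o^4 - 1.5273*o^3 + 21.9384*o^2 - 5.3199*o - 11.1672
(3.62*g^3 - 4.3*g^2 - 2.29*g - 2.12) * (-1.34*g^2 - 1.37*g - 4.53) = -4.8508*g^5 + 0.8026*g^4 - 7.439*g^3 + 25.4571*g^2 + 13.2781*g + 9.6036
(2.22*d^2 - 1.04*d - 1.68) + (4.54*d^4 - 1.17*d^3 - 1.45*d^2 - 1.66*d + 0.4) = 4.54*d^4 - 1.17*d^3 + 0.77*d^2 - 2.7*d - 1.28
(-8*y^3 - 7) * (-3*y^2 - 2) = 24*y^5 + 16*y^3 + 21*y^2 + 14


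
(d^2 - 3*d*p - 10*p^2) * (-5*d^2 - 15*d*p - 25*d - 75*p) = -5*d^4 - 25*d^3 + 95*d^2*p^2 + 150*d*p^3 + 475*d*p^2 + 750*p^3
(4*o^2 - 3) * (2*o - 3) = 8*o^3 - 12*o^2 - 6*o + 9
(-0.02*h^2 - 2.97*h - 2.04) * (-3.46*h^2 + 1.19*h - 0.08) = 0.0692*h^4 + 10.2524*h^3 + 3.5257*h^2 - 2.19*h + 0.1632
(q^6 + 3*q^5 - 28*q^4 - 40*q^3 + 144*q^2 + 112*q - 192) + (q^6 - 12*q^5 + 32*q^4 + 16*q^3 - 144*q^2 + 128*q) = 2*q^6 - 9*q^5 + 4*q^4 - 24*q^3 + 240*q - 192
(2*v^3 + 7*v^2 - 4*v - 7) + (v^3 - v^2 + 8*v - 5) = 3*v^3 + 6*v^2 + 4*v - 12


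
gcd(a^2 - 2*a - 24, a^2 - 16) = a + 4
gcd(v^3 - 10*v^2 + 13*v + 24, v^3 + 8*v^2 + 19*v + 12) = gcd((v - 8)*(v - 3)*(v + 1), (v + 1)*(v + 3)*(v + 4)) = v + 1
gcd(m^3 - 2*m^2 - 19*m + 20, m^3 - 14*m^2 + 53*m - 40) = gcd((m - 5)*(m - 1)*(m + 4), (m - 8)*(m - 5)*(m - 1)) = m^2 - 6*m + 5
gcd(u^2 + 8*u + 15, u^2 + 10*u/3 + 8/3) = 1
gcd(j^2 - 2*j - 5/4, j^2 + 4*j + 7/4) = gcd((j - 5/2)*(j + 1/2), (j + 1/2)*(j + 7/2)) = j + 1/2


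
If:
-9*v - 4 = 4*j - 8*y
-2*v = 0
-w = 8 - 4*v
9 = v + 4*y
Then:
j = 7/2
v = 0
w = -8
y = 9/4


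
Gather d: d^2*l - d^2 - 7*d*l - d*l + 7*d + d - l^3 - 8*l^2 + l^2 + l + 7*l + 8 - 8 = d^2*(l - 1) + d*(8 - 8*l) - l^3 - 7*l^2 + 8*l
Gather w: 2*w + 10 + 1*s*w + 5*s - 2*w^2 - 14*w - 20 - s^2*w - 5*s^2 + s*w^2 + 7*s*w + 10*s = -5*s^2 + 15*s + w^2*(s - 2) + w*(-s^2 + 8*s - 12) - 10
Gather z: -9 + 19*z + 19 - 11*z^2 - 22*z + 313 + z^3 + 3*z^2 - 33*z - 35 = z^3 - 8*z^2 - 36*z + 288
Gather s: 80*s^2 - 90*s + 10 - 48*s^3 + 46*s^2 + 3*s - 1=-48*s^3 + 126*s^2 - 87*s + 9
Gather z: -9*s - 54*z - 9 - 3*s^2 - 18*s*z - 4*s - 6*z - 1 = -3*s^2 - 13*s + z*(-18*s - 60) - 10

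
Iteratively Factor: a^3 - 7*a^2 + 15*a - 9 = (a - 3)*(a^2 - 4*a + 3) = (a - 3)^2*(a - 1)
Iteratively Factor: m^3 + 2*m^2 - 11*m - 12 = (m + 1)*(m^2 + m - 12) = (m + 1)*(m + 4)*(m - 3)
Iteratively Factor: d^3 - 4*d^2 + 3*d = (d - 3)*(d^2 - d) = (d - 3)*(d - 1)*(d)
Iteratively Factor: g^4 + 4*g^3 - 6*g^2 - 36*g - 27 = (g + 1)*(g^3 + 3*g^2 - 9*g - 27) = (g + 1)*(g + 3)*(g^2 - 9) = (g - 3)*(g + 1)*(g + 3)*(g + 3)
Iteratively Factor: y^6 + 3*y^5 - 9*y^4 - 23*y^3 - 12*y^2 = (y)*(y^5 + 3*y^4 - 9*y^3 - 23*y^2 - 12*y) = y*(y + 4)*(y^4 - y^3 - 5*y^2 - 3*y) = y*(y + 1)*(y + 4)*(y^3 - 2*y^2 - 3*y) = y*(y + 1)^2*(y + 4)*(y^2 - 3*y) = y^2*(y + 1)^2*(y + 4)*(y - 3)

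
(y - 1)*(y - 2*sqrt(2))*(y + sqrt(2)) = y^3 - sqrt(2)*y^2 - y^2 - 4*y + sqrt(2)*y + 4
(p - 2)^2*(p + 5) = p^3 + p^2 - 16*p + 20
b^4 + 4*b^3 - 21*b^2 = b^2*(b - 3)*(b + 7)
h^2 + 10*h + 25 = (h + 5)^2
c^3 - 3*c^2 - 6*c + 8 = (c - 4)*(c - 1)*(c + 2)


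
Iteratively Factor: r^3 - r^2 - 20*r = (r)*(r^2 - r - 20) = r*(r + 4)*(r - 5)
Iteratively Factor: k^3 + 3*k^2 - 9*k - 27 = (k + 3)*(k^2 - 9) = (k + 3)^2*(k - 3)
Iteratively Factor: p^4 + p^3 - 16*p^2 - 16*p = (p + 4)*(p^3 - 3*p^2 - 4*p) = p*(p + 4)*(p^2 - 3*p - 4) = p*(p + 1)*(p + 4)*(p - 4)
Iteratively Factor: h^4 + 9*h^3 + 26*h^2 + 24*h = (h + 4)*(h^3 + 5*h^2 + 6*h) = (h + 3)*(h + 4)*(h^2 + 2*h) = (h + 2)*(h + 3)*(h + 4)*(h)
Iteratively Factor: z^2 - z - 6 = (z + 2)*(z - 3)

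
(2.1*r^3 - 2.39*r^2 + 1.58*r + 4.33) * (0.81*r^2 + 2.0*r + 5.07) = 1.701*r^5 + 2.2641*r^4 + 7.1468*r^3 - 5.45*r^2 + 16.6706*r + 21.9531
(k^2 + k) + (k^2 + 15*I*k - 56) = 2*k^2 + k + 15*I*k - 56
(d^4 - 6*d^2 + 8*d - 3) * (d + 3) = d^5 + 3*d^4 - 6*d^3 - 10*d^2 + 21*d - 9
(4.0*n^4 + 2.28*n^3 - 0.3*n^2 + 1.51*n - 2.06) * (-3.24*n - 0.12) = -12.96*n^5 - 7.8672*n^4 + 0.6984*n^3 - 4.8564*n^2 + 6.4932*n + 0.2472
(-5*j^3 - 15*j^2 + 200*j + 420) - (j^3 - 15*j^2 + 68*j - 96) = -6*j^3 + 132*j + 516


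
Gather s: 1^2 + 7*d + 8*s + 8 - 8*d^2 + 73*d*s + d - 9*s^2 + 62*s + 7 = -8*d^2 + 8*d - 9*s^2 + s*(73*d + 70) + 16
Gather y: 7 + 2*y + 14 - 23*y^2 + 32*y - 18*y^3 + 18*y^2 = -18*y^3 - 5*y^2 + 34*y + 21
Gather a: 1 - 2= -1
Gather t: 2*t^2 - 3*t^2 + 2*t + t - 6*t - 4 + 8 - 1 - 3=-t^2 - 3*t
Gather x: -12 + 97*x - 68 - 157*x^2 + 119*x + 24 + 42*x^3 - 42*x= 42*x^3 - 157*x^2 + 174*x - 56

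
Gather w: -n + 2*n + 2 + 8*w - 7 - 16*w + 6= n - 8*w + 1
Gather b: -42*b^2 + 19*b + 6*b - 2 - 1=-42*b^2 + 25*b - 3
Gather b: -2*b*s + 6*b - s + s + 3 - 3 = b*(6 - 2*s)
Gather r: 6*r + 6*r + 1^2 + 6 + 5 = 12*r + 12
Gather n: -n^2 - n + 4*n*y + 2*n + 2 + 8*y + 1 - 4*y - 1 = -n^2 + n*(4*y + 1) + 4*y + 2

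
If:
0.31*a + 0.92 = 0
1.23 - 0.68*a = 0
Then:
No Solution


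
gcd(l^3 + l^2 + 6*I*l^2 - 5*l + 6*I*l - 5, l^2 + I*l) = l + I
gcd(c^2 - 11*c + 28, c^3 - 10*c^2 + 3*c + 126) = c - 7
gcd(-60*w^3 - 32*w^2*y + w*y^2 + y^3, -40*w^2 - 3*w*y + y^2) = 5*w + y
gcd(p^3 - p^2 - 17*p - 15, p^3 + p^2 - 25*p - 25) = p^2 - 4*p - 5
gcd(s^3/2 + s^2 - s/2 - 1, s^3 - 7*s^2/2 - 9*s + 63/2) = 1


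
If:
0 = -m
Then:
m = 0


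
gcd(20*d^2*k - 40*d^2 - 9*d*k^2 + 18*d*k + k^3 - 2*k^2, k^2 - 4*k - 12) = 1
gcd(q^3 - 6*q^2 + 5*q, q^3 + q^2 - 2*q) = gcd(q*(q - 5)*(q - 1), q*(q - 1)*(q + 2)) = q^2 - q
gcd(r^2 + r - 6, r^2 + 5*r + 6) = r + 3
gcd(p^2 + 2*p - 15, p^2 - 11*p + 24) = p - 3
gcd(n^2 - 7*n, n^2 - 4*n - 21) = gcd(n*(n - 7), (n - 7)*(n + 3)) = n - 7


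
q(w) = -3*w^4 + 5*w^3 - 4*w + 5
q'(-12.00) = 22892.00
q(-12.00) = -70795.00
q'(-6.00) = 3128.00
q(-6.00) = -4939.00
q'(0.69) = -0.80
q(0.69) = 3.20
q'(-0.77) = 10.37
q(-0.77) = 4.74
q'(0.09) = -3.89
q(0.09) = 4.64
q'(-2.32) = 226.58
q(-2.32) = -135.07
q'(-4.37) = 1283.89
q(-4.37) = -1488.86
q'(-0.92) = 18.04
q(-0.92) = 2.64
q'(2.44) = -89.02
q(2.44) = -38.46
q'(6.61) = -2814.28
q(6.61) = -4304.41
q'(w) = -12*w^3 + 15*w^2 - 4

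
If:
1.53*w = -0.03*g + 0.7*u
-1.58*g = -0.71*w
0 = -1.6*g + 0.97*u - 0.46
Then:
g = 0.15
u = 0.71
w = 0.32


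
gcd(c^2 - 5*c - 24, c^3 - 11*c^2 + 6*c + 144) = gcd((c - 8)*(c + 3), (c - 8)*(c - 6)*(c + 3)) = c^2 - 5*c - 24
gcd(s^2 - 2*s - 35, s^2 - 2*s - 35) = s^2 - 2*s - 35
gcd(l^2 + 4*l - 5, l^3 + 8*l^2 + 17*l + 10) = l + 5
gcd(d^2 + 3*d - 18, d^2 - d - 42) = d + 6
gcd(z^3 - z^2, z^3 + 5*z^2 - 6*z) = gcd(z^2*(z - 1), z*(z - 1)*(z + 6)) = z^2 - z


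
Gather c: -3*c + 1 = 1 - 3*c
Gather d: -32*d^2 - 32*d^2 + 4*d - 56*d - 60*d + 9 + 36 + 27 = -64*d^2 - 112*d + 72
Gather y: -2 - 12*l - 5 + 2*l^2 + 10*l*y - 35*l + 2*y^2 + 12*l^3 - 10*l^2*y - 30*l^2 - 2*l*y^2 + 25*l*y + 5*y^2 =12*l^3 - 28*l^2 - 47*l + y^2*(7 - 2*l) + y*(-10*l^2 + 35*l) - 7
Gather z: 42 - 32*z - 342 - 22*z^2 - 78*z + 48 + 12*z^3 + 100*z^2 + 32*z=12*z^3 + 78*z^2 - 78*z - 252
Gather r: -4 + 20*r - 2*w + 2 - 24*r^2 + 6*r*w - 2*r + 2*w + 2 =-24*r^2 + r*(6*w + 18)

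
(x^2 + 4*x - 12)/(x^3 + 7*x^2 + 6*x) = (x - 2)/(x*(x + 1))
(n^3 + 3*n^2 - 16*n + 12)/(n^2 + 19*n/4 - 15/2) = 4*(n^2 - 3*n + 2)/(4*n - 5)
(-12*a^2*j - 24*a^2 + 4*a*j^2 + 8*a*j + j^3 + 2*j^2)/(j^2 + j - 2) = (-12*a^2 + 4*a*j + j^2)/(j - 1)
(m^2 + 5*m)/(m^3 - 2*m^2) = (m + 5)/(m*(m - 2))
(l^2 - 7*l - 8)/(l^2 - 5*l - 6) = (l - 8)/(l - 6)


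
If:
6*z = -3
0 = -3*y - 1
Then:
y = -1/3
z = -1/2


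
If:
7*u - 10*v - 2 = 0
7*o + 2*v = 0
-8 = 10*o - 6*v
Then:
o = -8/31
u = 342/217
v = 28/31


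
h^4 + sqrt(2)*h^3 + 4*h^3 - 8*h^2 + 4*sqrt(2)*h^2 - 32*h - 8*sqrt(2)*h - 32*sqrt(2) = (h + 4)*(h - 2*sqrt(2))*(h + sqrt(2))*(h + 2*sqrt(2))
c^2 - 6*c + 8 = (c - 4)*(c - 2)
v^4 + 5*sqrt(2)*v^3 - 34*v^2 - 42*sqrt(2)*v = v*(v - 3*sqrt(2))*(v + sqrt(2))*(v + 7*sqrt(2))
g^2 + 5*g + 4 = (g + 1)*(g + 4)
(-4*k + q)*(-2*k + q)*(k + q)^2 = 8*k^4 + 10*k^3*q - 3*k^2*q^2 - 4*k*q^3 + q^4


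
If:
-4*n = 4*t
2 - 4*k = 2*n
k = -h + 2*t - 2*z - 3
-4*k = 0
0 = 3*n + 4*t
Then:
No Solution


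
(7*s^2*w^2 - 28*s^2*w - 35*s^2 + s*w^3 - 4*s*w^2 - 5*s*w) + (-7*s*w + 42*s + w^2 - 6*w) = 7*s^2*w^2 - 28*s^2*w - 35*s^2 + s*w^3 - 4*s*w^2 - 12*s*w + 42*s + w^2 - 6*w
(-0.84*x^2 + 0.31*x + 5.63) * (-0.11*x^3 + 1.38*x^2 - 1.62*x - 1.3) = 0.0924*x^5 - 1.1933*x^4 + 1.1693*x^3 + 8.3592*x^2 - 9.5236*x - 7.319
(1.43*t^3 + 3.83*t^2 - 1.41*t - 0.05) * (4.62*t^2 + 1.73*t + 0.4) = 6.6066*t^5 + 20.1685*t^4 + 0.6837*t^3 - 1.1383*t^2 - 0.6505*t - 0.02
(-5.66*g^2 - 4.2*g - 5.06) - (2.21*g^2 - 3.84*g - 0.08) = -7.87*g^2 - 0.36*g - 4.98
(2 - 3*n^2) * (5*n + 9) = -15*n^3 - 27*n^2 + 10*n + 18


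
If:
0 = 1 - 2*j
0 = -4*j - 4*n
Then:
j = 1/2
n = -1/2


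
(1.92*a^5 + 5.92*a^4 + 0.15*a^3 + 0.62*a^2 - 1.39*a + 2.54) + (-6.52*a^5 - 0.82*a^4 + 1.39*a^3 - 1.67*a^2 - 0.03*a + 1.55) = -4.6*a^5 + 5.1*a^4 + 1.54*a^3 - 1.05*a^2 - 1.42*a + 4.09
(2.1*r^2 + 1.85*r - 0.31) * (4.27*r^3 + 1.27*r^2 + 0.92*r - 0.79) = 8.967*r^5 + 10.5665*r^4 + 2.9578*r^3 - 0.3507*r^2 - 1.7467*r + 0.2449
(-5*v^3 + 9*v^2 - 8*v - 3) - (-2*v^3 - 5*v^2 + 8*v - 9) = -3*v^3 + 14*v^2 - 16*v + 6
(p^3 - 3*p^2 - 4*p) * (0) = 0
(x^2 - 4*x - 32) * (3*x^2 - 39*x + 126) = 3*x^4 - 51*x^3 + 186*x^2 + 744*x - 4032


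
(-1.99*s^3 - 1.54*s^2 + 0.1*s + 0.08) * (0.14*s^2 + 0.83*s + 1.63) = -0.2786*s^5 - 1.8673*s^4 - 4.5079*s^3 - 2.416*s^2 + 0.2294*s + 0.1304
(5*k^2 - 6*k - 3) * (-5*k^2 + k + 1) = -25*k^4 + 35*k^3 + 14*k^2 - 9*k - 3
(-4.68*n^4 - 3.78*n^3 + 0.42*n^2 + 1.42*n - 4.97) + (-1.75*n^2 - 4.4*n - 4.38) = -4.68*n^4 - 3.78*n^3 - 1.33*n^2 - 2.98*n - 9.35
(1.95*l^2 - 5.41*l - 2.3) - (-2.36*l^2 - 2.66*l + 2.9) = 4.31*l^2 - 2.75*l - 5.2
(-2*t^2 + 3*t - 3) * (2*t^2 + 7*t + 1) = -4*t^4 - 8*t^3 + 13*t^2 - 18*t - 3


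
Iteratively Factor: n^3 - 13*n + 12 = (n - 1)*(n^2 + n - 12) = (n - 3)*(n - 1)*(n + 4)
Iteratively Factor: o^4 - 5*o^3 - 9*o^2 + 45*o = (o - 5)*(o^3 - 9*o) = (o - 5)*(o - 3)*(o^2 + 3*o) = (o - 5)*(o - 3)*(o + 3)*(o)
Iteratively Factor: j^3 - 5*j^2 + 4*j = (j - 1)*(j^2 - 4*j) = j*(j - 1)*(j - 4)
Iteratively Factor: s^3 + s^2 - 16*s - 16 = (s - 4)*(s^2 + 5*s + 4) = (s - 4)*(s + 4)*(s + 1)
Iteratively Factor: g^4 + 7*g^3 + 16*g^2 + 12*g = (g + 2)*(g^3 + 5*g^2 + 6*g) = (g + 2)^2*(g^2 + 3*g) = (g + 2)^2*(g + 3)*(g)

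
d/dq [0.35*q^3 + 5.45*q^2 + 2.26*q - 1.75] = 1.05*q^2 + 10.9*q + 2.26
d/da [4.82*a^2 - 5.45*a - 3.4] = 9.64*a - 5.45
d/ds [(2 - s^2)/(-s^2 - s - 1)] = (s^2 + 6*s + 2)/(s^4 + 2*s^3 + 3*s^2 + 2*s + 1)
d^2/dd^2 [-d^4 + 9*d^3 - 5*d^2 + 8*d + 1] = -12*d^2 + 54*d - 10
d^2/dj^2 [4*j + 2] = 0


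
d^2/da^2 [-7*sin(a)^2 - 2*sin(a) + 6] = 2*sin(a) - 14*cos(2*a)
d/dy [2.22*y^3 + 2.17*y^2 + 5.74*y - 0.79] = 6.66*y^2 + 4.34*y + 5.74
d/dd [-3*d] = -3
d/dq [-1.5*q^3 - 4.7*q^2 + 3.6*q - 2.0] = -4.5*q^2 - 9.4*q + 3.6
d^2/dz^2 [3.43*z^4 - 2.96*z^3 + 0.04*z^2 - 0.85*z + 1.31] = 41.16*z^2 - 17.76*z + 0.08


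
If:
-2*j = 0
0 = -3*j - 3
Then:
No Solution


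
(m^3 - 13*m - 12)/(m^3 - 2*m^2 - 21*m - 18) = (m - 4)/(m - 6)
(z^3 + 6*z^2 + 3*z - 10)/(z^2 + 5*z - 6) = (z^2 + 7*z + 10)/(z + 6)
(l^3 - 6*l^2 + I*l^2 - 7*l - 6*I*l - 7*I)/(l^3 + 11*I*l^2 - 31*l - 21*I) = (l^2 - 6*l - 7)/(l^2 + 10*I*l - 21)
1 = 1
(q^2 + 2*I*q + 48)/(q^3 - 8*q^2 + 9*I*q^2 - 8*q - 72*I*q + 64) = (q - 6*I)/(q^2 + q*(-8 + I) - 8*I)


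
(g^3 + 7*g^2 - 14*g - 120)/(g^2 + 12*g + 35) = (g^2 + 2*g - 24)/(g + 7)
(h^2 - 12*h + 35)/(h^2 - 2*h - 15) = (h - 7)/(h + 3)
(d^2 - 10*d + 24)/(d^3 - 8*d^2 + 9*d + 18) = (d - 4)/(d^2 - 2*d - 3)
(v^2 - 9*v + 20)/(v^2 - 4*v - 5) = (v - 4)/(v + 1)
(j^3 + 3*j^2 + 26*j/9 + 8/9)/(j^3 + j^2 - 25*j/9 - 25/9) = (9*j^2 + 18*j + 8)/(9*j^2 - 25)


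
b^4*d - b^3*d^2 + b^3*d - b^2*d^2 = b^2*(b - d)*(b*d + d)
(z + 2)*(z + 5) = z^2 + 7*z + 10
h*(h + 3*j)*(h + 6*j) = h^3 + 9*h^2*j + 18*h*j^2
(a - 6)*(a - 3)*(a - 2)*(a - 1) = a^4 - 12*a^3 + 47*a^2 - 72*a + 36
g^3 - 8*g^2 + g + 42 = (g - 7)*(g - 3)*(g + 2)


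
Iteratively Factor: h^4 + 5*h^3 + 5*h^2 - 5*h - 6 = (h + 2)*(h^3 + 3*h^2 - h - 3) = (h - 1)*(h + 2)*(h^2 + 4*h + 3) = (h - 1)*(h + 2)*(h + 3)*(h + 1)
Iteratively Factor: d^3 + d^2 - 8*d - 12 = (d + 2)*(d^2 - d - 6) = (d - 3)*(d + 2)*(d + 2)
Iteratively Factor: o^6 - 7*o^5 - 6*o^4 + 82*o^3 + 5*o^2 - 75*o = (o - 1)*(o^5 - 6*o^4 - 12*o^3 + 70*o^2 + 75*o) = o*(o - 1)*(o^4 - 6*o^3 - 12*o^2 + 70*o + 75) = o*(o - 5)*(o - 1)*(o^3 - o^2 - 17*o - 15) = o*(o - 5)*(o - 1)*(o + 1)*(o^2 - 2*o - 15) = o*(o - 5)^2*(o - 1)*(o + 1)*(o + 3)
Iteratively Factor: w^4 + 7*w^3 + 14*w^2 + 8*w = (w + 4)*(w^3 + 3*w^2 + 2*w) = w*(w + 4)*(w^2 + 3*w + 2) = w*(w + 2)*(w + 4)*(w + 1)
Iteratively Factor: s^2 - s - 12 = (s + 3)*(s - 4)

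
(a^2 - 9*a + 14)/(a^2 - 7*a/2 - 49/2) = 2*(a - 2)/(2*a + 7)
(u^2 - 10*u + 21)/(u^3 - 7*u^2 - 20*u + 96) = (u - 7)/(u^2 - 4*u - 32)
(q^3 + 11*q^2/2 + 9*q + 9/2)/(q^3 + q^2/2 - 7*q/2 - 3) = (q + 3)/(q - 2)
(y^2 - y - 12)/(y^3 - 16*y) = (y + 3)/(y*(y + 4))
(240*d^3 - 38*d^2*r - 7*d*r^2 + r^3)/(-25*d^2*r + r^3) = (-48*d^2 - 2*d*r + r^2)/(r*(5*d + r))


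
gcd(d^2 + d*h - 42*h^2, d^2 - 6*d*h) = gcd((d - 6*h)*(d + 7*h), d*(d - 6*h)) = d - 6*h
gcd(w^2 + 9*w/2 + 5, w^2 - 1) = 1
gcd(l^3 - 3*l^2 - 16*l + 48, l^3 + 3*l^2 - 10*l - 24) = l^2 + l - 12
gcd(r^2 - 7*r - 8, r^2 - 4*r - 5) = r + 1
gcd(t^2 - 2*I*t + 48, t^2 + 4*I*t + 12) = t + 6*I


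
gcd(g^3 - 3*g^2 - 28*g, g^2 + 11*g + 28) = g + 4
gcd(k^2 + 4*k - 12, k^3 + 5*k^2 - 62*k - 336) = k + 6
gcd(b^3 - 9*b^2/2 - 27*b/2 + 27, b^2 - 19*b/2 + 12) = b - 3/2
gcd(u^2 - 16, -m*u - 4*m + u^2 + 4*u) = u + 4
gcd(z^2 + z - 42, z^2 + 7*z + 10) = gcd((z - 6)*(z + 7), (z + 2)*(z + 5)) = 1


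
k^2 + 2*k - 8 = (k - 2)*(k + 4)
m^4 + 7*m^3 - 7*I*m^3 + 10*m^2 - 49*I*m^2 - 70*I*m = m*(m + 2)*(m + 5)*(m - 7*I)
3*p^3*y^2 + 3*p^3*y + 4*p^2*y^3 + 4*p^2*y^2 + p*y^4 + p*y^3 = y*(p + y)*(3*p + y)*(p*y + p)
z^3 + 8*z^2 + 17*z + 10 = (z + 1)*(z + 2)*(z + 5)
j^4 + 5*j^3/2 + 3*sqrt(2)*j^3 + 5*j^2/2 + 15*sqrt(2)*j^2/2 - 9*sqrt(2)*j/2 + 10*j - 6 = (j - 1/2)*(j + 3)*(j + sqrt(2))*(j + 2*sqrt(2))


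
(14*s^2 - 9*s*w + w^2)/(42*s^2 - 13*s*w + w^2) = (2*s - w)/(6*s - w)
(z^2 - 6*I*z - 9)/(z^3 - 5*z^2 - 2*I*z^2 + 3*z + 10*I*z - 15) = (z - 3*I)/(z^2 + z*(-5 + I) - 5*I)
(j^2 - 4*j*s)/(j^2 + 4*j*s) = (j - 4*s)/(j + 4*s)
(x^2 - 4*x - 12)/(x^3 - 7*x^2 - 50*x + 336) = (x + 2)/(x^2 - x - 56)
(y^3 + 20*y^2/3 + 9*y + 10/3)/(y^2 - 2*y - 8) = (3*y^3 + 20*y^2 + 27*y + 10)/(3*(y^2 - 2*y - 8))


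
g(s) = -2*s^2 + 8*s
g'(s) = 8 - 4*s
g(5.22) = -12.74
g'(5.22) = -12.88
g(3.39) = 4.14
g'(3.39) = -5.56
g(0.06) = 0.47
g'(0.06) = 7.76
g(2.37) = 7.73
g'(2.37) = -1.48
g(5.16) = -11.97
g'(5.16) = -12.64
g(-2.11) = -25.78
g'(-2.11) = 16.44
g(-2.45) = -31.60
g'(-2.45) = 17.80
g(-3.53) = -53.16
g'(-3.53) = 22.12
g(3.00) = 6.00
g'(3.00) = -4.00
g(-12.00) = -384.00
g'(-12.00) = 56.00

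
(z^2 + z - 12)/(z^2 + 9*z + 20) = (z - 3)/(z + 5)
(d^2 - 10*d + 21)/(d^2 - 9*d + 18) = (d - 7)/(d - 6)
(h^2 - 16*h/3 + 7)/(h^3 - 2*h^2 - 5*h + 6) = (h - 7/3)/(h^2 + h - 2)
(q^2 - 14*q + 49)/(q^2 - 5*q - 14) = (q - 7)/(q + 2)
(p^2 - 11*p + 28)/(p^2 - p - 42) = (p - 4)/(p + 6)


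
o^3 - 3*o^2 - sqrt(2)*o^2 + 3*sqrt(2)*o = o*(o - 3)*(o - sqrt(2))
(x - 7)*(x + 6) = x^2 - x - 42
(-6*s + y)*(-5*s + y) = 30*s^2 - 11*s*y + y^2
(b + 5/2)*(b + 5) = b^2 + 15*b/2 + 25/2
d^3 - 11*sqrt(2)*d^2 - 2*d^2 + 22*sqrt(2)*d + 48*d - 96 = (d - 2)*(d - 8*sqrt(2))*(d - 3*sqrt(2))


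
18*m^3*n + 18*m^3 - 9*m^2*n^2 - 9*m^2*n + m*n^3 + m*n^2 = (-6*m + n)*(-3*m + n)*(m*n + m)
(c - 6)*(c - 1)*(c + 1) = c^3 - 6*c^2 - c + 6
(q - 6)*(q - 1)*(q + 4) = q^3 - 3*q^2 - 22*q + 24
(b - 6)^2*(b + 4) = b^3 - 8*b^2 - 12*b + 144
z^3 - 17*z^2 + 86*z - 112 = (z - 8)*(z - 7)*(z - 2)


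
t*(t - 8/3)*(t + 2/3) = t^3 - 2*t^2 - 16*t/9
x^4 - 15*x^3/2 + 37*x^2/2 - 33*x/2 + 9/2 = (x - 3)^2*(x - 1)*(x - 1/2)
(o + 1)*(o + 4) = o^2 + 5*o + 4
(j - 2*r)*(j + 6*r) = j^2 + 4*j*r - 12*r^2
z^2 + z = z*(z + 1)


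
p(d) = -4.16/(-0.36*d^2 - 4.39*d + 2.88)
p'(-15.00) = 0.18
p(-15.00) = 0.34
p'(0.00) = -2.20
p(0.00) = -1.44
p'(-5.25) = -0.01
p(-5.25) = -0.26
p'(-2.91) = -0.06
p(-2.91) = -0.33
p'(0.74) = -63.98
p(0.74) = 7.35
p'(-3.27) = -0.05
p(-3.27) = -0.31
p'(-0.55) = -0.62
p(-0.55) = -0.80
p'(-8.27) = 0.03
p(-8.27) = -0.29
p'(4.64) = -0.05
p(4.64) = 0.16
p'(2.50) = -0.24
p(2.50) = 0.40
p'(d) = -4.16*(0.72*d + 4.39)/(-0.36*d^2 - 4.39*d + 2.88)^2 = (-2.9952*d - 18.2624)/(0.36*d^2 + 4.39*d - 2.88)^2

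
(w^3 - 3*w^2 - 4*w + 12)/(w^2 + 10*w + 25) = (w^3 - 3*w^2 - 4*w + 12)/(w^2 + 10*w + 25)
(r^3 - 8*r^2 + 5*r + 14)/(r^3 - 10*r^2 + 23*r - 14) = (r + 1)/(r - 1)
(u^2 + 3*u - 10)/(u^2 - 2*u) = (u + 5)/u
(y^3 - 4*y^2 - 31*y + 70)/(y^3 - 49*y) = (y^2 + 3*y - 10)/(y*(y + 7))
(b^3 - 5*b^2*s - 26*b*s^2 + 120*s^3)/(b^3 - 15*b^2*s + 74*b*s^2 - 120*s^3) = (-b - 5*s)/(-b + 5*s)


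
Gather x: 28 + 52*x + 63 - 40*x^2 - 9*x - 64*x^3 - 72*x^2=-64*x^3 - 112*x^2 + 43*x + 91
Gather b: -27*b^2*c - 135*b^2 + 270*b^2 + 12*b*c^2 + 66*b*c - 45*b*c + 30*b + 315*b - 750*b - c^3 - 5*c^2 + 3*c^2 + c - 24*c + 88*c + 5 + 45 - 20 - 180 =b^2*(135 - 27*c) + b*(12*c^2 + 21*c - 405) - c^3 - 2*c^2 + 65*c - 150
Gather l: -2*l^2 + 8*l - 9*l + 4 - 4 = -2*l^2 - l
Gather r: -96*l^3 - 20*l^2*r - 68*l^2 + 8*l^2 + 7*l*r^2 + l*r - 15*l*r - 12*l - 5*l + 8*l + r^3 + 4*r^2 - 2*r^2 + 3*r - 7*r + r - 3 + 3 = -96*l^3 - 60*l^2 - 9*l + r^3 + r^2*(7*l + 2) + r*(-20*l^2 - 14*l - 3)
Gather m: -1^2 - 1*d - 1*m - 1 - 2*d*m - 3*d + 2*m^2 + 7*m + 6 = -4*d + 2*m^2 + m*(6 - 2*d) + 4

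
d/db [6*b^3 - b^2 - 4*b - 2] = 18*b^2 - 2*b - 4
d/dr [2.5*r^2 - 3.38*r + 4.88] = 5.0*r - 3.38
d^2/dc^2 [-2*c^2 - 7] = -4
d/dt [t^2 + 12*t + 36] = 2*t + 12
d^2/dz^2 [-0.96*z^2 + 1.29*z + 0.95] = -1.92000000000000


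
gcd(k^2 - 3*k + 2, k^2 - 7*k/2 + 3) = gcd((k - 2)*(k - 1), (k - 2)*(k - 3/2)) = k - 2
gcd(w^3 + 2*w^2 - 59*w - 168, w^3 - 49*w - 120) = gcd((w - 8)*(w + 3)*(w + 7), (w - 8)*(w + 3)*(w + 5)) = w^2 - 5*w - 24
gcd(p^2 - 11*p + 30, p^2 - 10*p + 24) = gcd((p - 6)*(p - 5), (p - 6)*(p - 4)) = p - 6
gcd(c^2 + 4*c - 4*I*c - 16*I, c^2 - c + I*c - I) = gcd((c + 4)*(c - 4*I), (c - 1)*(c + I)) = 1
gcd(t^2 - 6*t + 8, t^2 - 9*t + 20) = t - 4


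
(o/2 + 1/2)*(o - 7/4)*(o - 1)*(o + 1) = o^4/2 - 3*o^3/8 - 11*o^2/8 + 3*o/8 + 7/8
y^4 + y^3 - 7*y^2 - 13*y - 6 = (y - 3)*(y + 1)^2*(y + 2)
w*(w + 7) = w^2 + 7*w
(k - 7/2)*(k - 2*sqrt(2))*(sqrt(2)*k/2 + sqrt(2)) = sqrt(2)*k^3/2 - 2*k^2 - 3*sqrt(2)*k^2/4 - 7*sqrt(2)*k/2 + 3*k + 14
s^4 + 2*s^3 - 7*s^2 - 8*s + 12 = (s - 2)*(s - 1)*(s + 2)*(s + 3)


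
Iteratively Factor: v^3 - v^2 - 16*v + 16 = (v - 4)*(v^2 + 3*v - 4) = (v - 4)*(v + 4)*(v - 1)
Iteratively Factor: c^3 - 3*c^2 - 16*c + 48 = (c + 4)*(c^2 - 7*c + 12) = (c - 3)*(c + 4)*(c - 4)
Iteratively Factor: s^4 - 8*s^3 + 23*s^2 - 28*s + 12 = (s - 2)*(s^3 - 6*s^2 + 11*s - 6) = (s - 2)^2*(s^2 - 4*s + 3) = (s - 3)*(s - 2)^2*(s - 1)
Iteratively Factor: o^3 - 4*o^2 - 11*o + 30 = (o - 5)*(o^2 + o - 6) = (o - 5)*(o + 3)*(o - 2)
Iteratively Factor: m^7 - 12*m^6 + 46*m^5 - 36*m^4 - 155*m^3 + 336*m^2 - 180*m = (m - 1)*(m^6 - 11*m^5 + 35*m^4 - m^3 - 156*m^2 + 180*m) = (m - 3)*(m - 1)*(m^5 - 8*m^4 + 11*m^3 + 32*m^2 - 60*m) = (m - 3)*(m - 2)*(m - 1)*(m^4 - 6*m^3 - m^2 + 30*m) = (m - 3)^2*(m - 2)*(m - 1)*(m^3 - 3*m^2 - 10*m) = m*(m - 3)^2*(m - 2)*(m - 1)*(m^2 - 3*m - 10) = m*(m - 5)*(m - 3)^2*(m - 2)*(m - 1)*(m + 2)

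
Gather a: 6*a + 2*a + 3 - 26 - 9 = 8*a - 32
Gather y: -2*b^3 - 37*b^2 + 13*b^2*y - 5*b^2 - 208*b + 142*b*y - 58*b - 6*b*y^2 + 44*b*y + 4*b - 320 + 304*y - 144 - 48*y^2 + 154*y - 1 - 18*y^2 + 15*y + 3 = -2*b^3 - 42*b^2 - 262*b + y^2*(-6*b - 66) + y*(13*b^2 + 186*b + 473) - 462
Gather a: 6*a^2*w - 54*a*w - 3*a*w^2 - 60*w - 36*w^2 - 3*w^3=6*a^2*w + a*(-3*w^2 - 54*w) - 3*w^3 - 36*w^2 - 60*w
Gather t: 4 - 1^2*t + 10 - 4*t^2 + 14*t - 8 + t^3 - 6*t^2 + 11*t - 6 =t^3 - 10*t^2 + 24*t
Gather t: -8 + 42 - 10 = 24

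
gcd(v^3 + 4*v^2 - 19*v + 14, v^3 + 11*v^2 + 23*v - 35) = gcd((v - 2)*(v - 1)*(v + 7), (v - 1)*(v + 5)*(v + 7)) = v^2 + 6*v - 7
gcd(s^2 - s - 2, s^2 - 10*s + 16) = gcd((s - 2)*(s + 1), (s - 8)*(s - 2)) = s - 2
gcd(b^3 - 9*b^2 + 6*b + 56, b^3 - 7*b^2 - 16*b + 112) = b^2 - 11*b + 28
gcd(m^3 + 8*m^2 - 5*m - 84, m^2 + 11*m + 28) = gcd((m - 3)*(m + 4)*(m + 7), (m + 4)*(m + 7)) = m^2 + 11*m + 28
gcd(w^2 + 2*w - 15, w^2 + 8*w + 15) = w + 5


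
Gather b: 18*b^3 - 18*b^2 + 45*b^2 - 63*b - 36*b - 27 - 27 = 18*b^3 + 27*b^2 - 99*b - 54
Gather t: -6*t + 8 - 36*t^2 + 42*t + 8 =-36*t^2 + 36*t + 16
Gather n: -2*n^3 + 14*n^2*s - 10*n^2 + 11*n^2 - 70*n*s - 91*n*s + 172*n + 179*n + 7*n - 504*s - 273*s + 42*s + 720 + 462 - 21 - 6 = -2*n^3 + n^2*(14*s + 1) + n*(358 - 161*s) - 735*s + 1155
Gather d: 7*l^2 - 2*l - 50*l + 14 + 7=7*l^2 - 52*l + 21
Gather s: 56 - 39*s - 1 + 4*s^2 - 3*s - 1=4*s^2 - 42*s + 54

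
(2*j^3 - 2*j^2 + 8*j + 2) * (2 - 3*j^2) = -6*j^5 + 6*j^4 - 20*j^3 - 10*j^2 + 16*j + 4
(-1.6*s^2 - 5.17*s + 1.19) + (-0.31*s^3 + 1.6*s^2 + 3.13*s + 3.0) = -0.31*s^3 - 2.04*s + 4.19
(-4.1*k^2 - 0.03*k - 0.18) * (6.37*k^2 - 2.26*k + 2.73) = -26.117*k^4 + 9.0749*k^3 - 12.2718*k^2 + 0.3249*k - 0.4914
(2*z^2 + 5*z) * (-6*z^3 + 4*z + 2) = -12*z^5 - 30*z^4 + 8*z^3 + 24*z^2 + 10*z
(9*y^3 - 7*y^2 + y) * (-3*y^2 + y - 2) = -27*y^5 + 30*y^4 - 28*y^3 + 15*y^2 - 2*y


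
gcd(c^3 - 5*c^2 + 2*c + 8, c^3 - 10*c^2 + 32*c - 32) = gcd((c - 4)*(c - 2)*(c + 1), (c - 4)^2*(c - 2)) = c^2 - 6*c + 8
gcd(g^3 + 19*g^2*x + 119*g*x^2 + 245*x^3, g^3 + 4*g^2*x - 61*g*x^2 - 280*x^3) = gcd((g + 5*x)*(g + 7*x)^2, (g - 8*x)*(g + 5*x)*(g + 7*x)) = g^2 + 12*g*x + 35*x^2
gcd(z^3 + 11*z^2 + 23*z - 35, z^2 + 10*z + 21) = z + 7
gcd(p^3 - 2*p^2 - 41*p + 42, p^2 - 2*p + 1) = p - 1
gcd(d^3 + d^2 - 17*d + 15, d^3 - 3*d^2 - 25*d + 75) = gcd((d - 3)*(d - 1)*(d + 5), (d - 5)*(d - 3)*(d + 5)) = d^2 + 2*d - 15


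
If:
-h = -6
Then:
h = 6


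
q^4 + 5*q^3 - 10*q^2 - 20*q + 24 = (q - 2)*(q - 1)*(q + 2)*(q + 6)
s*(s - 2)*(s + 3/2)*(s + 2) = s^4 + 3*s^3/2 - 4*s^2 - 6*s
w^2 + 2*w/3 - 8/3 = (w - 4/3)*(w + 2)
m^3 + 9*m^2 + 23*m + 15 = (m + 1)*(m + 3)*(m + 5)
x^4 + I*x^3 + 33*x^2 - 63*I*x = x*(x - 3*I)^2*(x + 7*I)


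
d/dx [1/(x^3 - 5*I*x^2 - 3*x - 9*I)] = (-3*x^2 + 10*I*x + 3)/(-x^3 + 5*I*x^2 + 3*x + 9*I)^2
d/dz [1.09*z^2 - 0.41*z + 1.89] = 2.18*z - 0.41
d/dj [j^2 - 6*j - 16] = 2*j - 6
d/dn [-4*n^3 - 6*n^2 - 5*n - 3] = -12*n^2 - 12*n - 5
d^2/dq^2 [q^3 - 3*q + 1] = 6*q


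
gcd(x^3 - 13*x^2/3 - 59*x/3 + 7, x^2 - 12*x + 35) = x - 7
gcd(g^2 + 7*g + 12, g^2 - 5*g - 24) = g + 3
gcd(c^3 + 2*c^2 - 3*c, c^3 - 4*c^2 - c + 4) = c - 1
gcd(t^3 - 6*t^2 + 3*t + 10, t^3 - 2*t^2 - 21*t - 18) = t + 1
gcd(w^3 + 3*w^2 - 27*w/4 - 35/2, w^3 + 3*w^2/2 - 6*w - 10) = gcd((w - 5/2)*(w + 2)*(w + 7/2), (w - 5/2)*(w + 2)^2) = w^2 - w/2 - 5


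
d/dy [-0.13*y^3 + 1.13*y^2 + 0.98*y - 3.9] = -0.39*y^2 + 2.26*y + 0.98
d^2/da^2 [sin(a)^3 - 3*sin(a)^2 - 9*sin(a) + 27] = -9*sin(a)^3 + 12*sin(a)^2 + 15*sin(a) - 6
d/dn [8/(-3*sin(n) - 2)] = 24*cos(n)/(3*sin(n) + 2)^2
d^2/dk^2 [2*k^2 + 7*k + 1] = 4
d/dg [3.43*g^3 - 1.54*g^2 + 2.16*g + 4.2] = 10.29*g^2 - 3.08*g + 2.16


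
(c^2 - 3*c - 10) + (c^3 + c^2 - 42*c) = c^3 + 2*c^2 - 45*c - 10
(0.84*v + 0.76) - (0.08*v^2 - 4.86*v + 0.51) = -0.08*v^2 + 5.7*v + 0.25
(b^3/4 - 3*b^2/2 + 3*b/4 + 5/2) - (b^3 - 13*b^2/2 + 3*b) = -3*b^3/4 + 5*b^2 - 9*b/4 + 5/2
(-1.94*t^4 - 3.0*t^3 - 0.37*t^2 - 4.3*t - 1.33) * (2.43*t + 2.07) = -4.7142*t^5 - 11.3058*t^4 - 7.1091*t^3 - 11.2149*t^2 - 12.1329*t - 2.7531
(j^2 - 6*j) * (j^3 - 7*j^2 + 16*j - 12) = j^5 - 13*j^4 + 58*j^3 - 108*j^2 + 72*j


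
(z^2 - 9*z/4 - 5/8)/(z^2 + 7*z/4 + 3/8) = (2*z - 5)/(2*z + 3)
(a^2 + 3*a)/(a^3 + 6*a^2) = (a + 3)/(a*(a + 6))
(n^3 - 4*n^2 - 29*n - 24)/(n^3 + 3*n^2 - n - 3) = (n - 8)/(n - 1)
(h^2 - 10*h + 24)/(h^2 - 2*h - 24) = (h - 4)/(h + 4)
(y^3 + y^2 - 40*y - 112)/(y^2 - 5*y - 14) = (y^2 + 8*y + 16)/(y + 2)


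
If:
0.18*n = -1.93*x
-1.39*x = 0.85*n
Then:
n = 0.00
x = 0.00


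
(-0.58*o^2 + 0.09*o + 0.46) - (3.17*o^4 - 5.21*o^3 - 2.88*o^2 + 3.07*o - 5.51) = -3.17*o^4 + 5.21*o^3 + 2.3*o^2 - 2.98*o + 5.97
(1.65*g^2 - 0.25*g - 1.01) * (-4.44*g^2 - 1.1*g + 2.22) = -7.326*g^4 - 0.705*g^3 + 8.4224*g^2 + 0.556*g - 2.2422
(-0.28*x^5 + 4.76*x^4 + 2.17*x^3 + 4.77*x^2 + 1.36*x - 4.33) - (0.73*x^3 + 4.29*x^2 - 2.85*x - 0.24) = -0.28*x^5 + 4.76*x^4 + 1.44*x^3 + 0.48*x^2 + 4.21*x - 4.09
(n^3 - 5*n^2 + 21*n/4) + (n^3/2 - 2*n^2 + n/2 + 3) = 3*n^3/2 - 7*n^2 + 23*n/4 + 3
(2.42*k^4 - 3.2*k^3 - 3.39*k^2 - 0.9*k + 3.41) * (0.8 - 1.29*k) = -3.1218*k^5 + 6.064*k^4 + 1.8131*k^3 - 1.551*k^2 - 5.1189*k + 2.728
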